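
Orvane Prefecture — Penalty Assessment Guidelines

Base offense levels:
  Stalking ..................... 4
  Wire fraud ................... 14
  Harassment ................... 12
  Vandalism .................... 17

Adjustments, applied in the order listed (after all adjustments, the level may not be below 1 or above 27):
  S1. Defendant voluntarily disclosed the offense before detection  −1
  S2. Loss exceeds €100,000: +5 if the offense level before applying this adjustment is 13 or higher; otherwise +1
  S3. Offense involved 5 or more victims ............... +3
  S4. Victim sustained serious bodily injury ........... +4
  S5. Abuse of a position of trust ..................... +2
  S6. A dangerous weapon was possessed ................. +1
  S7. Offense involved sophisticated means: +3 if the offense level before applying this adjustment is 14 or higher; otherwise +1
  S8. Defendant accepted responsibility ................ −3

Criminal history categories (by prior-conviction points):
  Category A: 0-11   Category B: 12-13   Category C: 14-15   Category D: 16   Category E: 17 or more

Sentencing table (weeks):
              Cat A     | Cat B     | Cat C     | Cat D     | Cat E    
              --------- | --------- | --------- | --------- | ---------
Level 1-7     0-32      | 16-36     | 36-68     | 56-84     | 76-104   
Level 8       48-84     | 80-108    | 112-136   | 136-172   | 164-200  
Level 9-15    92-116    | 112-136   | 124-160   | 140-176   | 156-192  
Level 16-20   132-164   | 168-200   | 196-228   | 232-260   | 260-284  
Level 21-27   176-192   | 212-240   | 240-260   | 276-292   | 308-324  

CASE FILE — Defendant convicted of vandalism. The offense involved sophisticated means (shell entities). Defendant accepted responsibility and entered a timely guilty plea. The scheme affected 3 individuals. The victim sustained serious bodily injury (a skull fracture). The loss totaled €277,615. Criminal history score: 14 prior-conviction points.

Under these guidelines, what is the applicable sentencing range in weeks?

Base offense level for vandalism: 17.
S2 applies (level before this adjustment is 17 ≥ 13, so +5): 17 + 5 = 22.
S4 applies: 22 + 4 = 26.
S6 does not apply.
S7 applies (level before this adjustment is 26 ≥ 14, so +3): 26 + 3 = 29.
S8 applies: 29 − 3 = 26.
Final offense level: 26.
Criminal history: 14 prior points → Category C (14-15).
Level 26 falls in the 21-27 band.
Grid: Level 21-27 × Category C = 240-260 weeks.

240-260 weeks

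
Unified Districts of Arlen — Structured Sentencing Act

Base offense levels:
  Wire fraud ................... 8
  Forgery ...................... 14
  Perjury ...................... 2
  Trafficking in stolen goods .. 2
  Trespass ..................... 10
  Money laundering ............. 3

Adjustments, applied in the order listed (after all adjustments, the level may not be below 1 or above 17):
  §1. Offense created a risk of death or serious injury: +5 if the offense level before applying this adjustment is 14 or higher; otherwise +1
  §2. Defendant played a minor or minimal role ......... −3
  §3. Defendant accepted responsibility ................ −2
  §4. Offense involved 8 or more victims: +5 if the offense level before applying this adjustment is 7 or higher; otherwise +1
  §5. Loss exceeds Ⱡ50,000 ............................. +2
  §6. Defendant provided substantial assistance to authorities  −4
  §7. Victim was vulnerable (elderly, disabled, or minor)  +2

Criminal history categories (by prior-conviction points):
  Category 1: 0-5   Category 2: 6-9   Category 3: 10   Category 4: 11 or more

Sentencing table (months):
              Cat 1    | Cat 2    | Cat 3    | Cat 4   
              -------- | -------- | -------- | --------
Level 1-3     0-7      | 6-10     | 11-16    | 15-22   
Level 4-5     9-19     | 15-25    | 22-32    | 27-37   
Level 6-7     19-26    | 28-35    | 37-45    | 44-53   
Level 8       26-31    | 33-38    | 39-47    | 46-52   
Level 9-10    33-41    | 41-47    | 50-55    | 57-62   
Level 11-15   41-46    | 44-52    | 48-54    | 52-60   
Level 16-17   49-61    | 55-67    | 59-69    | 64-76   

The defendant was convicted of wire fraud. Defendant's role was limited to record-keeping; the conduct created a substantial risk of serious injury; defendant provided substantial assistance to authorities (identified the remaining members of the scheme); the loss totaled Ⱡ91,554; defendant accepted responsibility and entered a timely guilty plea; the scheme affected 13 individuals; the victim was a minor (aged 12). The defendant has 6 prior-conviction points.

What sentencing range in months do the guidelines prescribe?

Base offense level for wire fraud: 8.
§1 applies (level before this adjustment is 8 < 14, so +1): 8 + 1 = 9.
§2 applies: 9 − 3 = 6.
§3 applies: 6 − 2 = 4.
§4 applies (level before this adjustment is 4 < 7, so +1): 4 + 1 = 5.
§5 applies: 5 + 2 = 7.
§6 applies: 7 − 4 = 3.
§7 applies: 3 + 2 = 5.
Final offense level: 5.
Criminal history: 6 prior points → Category 2 (6-9).
Level 5 falls in the 4-5 band.
Grid: Level 4-5 × Category 2 = 15-25 months.

15-25 months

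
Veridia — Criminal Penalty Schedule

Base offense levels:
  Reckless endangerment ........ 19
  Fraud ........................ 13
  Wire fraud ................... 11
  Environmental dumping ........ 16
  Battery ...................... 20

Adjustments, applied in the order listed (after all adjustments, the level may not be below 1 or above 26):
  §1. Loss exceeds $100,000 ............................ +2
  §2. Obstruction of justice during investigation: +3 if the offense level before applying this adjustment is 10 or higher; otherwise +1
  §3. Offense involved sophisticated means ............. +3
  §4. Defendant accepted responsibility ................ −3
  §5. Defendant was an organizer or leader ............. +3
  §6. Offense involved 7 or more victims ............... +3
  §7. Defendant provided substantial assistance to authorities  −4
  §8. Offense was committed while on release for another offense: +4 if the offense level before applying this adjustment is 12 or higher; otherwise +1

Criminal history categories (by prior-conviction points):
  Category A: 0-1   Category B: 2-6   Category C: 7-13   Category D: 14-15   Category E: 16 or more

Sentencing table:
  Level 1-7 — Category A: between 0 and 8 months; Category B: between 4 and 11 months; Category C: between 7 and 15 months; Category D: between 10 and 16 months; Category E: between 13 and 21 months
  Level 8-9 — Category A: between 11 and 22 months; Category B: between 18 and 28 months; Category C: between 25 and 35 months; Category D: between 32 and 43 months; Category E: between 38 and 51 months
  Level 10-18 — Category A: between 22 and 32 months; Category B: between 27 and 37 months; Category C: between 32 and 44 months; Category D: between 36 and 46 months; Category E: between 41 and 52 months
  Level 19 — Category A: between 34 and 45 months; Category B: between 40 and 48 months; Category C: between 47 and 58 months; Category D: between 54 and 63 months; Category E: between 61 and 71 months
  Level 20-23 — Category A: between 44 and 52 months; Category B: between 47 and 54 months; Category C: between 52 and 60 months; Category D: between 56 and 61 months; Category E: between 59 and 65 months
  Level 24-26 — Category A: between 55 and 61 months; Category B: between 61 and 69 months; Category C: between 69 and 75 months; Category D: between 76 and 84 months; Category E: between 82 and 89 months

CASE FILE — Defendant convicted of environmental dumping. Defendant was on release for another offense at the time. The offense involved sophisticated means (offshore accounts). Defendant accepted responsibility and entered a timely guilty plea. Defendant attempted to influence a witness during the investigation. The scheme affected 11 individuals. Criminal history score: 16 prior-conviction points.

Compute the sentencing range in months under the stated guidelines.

Base offense level for environmental dumping: 16.
§2 applies (level before this adjustment is 16 ≥ 10, so +3): 16 + 3 = 19.
§3 applies: 19 + 3 = 22.
§4 applies: 22 − 3 = 19.
§5 does not apply.
§6 applies: 19 + 3 = 22.
§7 does not apply.
§8 applies (level before this adjustment is 22 ≥ 12, so +4): 22 + 4 = 26.
Final offense level: 26.
Criminal history: 16 prior points → Category E (16+).
Level 26 falls in the 24-26 band.
Grid: Level 24-26 × Category E = 82-89 months.

82-89 months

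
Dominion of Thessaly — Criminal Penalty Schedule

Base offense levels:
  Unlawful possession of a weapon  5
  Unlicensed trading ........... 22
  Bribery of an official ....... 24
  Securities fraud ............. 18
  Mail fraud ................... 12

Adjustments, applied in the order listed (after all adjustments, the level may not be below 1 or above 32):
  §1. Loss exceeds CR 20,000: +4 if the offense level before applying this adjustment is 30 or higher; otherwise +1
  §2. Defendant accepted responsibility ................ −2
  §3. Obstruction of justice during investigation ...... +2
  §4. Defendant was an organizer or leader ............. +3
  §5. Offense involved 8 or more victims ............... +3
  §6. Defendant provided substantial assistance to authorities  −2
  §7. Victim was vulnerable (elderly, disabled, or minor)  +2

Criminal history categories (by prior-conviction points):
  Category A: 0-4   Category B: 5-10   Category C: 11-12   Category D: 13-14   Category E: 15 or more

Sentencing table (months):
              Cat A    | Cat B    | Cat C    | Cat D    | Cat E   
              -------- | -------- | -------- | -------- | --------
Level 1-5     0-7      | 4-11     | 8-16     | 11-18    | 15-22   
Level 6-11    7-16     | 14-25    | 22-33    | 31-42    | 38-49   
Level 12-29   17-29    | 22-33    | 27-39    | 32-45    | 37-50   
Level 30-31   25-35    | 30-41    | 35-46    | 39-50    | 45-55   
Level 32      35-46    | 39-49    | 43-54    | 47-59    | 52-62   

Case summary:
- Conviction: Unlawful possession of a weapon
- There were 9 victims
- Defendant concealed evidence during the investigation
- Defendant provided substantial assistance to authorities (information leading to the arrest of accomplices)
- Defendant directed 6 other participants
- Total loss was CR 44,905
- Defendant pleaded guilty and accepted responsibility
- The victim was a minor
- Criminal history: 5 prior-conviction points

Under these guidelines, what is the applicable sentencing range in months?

22-33 months

Base offense level for unlawful possession of a weapon: 5.
§1 applies (level before this adjustment is 5 < 30, so +1): 5 + 1 = 6.
§2 applies: 6 − 2 = 4.
§3 applies: 4 + 2 = 6.
§4 applies: 6 + 3 = 9.
§5 applies: 9 + 3 = 12.
§6 applies: 12 − 2 = 10.
§7 applies: 10 + 2 = 12.
Final offense level: 12.
Criminal history: 5 prior points → Category B (5-10).
Level 12 falls in the 12-29 band.
Grid: Level 12-29 × Category B = 22-33 months.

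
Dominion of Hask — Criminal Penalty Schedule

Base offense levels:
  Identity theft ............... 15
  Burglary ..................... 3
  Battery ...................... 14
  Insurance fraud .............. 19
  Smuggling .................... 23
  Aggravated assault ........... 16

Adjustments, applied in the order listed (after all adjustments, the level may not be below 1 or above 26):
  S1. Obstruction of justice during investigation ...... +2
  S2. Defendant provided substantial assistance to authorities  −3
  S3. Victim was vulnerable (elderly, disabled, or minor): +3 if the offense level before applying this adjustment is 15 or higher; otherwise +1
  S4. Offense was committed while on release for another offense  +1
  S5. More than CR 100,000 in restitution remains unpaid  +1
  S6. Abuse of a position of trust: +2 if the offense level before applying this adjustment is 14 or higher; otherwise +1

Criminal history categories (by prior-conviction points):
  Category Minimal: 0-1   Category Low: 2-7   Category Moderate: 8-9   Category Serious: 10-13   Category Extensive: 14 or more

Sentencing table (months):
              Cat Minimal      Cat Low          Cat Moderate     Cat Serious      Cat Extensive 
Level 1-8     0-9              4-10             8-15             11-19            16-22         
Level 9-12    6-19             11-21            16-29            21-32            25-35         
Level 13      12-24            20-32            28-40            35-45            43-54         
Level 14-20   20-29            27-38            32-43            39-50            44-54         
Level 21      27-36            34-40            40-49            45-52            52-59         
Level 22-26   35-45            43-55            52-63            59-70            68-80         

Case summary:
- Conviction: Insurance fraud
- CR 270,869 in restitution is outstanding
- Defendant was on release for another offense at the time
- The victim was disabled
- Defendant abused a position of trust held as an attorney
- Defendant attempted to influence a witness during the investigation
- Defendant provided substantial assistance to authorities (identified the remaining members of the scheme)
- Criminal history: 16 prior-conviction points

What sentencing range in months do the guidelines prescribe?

68-80 months

Base offense level for insurance fraud: 19.
S1 applies: 19 + 2 = 21.
S2 applies: 21 − 3 = 18.
S3 applies (level before this adjustment is 18 ≥ 15, so +3): 18 + 3 = 21.
S4 applies: 21 + 1 = 22.
S5 applies: 22 + 1 = 23.
S6 applies (level before this adjustment is 23 ≥ 14, so +2): 23 + 2 = 25.
Final offense level: 25.
Criminal history: 16 prior points → Category Extensive (14+).
Level 25 falls in the 22-26 band.
Grid: Level 22-26 × Category Extensive = 68-80 months.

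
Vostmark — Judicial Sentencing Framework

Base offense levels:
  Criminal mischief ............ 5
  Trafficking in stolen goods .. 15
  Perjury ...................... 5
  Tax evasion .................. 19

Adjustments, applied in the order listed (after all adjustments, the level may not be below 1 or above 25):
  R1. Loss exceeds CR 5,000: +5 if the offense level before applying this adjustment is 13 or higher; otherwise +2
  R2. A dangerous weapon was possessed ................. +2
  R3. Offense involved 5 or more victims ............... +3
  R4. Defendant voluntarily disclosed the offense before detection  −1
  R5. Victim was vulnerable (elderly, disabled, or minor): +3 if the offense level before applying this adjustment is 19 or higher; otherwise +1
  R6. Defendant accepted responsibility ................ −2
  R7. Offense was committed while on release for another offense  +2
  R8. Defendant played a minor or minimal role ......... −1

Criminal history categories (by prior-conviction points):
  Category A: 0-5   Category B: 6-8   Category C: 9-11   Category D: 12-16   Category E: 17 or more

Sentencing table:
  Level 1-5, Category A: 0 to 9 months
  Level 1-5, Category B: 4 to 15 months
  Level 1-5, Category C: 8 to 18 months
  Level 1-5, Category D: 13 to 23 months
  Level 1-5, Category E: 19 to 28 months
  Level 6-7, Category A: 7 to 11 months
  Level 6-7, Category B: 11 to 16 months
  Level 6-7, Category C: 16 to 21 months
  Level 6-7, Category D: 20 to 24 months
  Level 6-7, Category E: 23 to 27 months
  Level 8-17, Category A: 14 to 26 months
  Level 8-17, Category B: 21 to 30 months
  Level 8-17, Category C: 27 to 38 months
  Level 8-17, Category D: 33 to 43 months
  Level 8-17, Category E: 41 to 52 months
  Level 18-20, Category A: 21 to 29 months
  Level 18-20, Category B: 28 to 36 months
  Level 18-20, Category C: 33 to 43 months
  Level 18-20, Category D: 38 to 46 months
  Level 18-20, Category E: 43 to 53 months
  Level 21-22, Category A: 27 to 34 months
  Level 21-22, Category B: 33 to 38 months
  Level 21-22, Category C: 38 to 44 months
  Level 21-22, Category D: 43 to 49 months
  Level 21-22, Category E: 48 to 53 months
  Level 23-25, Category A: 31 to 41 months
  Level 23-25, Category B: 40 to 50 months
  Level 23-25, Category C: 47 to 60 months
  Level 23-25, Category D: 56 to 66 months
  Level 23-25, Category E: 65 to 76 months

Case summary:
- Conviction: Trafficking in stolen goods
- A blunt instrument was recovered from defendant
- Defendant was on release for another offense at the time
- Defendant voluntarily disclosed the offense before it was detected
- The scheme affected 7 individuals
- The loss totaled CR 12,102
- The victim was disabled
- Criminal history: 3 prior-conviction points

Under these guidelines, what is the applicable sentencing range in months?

Base offense level for trafficking in stolen goods: 15.
R1 applies (level before this adjustment is 15 ≥ 13, so +5): 15 + 5 = 20.
R2 applies: 20 + 2 = 22.
R3 applies: 22 + 3 = 25.
R4 applies: 25 − 1 = 24.
R5 applies (level before this adjustment is 24 ≥ 19, so +3): 24 + 3 = 27.
R7 applies: 27 + 2 = 29.
Level 29 exceeds the maximum of 25; capped at 25.
Final offense level: 25.
Criminal history: 3 prior points → Category A (0-5).
Level 25 falls in the 23-25 band.
Grid: Level 23-25 × Category A = 31-41 months.

31-41 months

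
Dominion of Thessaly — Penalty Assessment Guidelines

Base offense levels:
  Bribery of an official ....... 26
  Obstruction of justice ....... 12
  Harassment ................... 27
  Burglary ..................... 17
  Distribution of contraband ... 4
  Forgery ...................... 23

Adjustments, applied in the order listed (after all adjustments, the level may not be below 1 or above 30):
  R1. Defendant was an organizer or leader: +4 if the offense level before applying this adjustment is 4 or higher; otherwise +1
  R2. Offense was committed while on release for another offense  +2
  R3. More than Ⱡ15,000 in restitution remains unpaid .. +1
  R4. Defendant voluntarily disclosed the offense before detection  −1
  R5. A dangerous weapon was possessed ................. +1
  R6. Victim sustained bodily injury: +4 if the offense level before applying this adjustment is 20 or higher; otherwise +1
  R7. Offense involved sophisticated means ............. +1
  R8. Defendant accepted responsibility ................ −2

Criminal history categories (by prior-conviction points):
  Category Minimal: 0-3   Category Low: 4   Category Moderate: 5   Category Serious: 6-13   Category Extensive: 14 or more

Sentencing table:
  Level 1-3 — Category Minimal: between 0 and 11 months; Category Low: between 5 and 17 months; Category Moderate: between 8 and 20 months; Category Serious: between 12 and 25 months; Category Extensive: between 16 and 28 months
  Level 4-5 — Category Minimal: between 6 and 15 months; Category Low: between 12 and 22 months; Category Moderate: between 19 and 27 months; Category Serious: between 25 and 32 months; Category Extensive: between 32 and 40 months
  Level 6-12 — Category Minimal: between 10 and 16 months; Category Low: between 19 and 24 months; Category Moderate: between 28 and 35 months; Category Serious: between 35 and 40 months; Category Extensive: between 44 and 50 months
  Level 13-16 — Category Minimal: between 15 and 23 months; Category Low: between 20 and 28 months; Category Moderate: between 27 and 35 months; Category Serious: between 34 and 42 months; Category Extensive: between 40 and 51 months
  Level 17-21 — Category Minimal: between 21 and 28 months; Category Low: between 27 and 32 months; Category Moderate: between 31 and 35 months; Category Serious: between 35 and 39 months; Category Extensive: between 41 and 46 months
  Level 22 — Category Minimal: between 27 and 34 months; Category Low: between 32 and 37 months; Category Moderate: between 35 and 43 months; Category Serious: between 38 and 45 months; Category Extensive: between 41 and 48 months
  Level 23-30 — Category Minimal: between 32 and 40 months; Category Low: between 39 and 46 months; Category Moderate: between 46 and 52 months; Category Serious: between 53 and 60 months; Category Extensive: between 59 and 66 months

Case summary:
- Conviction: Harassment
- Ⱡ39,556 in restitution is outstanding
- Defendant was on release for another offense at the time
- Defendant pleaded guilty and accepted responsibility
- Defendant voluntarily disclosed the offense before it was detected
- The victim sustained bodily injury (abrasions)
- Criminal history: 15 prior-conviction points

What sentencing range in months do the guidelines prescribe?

Base offense level for harassment: 27.
R1 does not apply.
R2 applies: 27 + 2 = 29.
R3 applies: 29 + 1 = 30.
R4 applies: 30 − 1 = 29.
R5 does not apply.
R6 applies (level before this adjustment is 29 ≥ 20, so +4): 29 + 4 = 33.
R7 does not apply.
R8 applies: 33 − 2 = 31.
Level 31 exceeds the maximum of 30; capped at 30.
Final offense level: 30.
Criminal history: 15 prior points → Category Extensive (14+).
Level 30 falls in the 23-30 band.
Grid: Level 23-30 × Category Extensive = 59-66 months.

59-66 months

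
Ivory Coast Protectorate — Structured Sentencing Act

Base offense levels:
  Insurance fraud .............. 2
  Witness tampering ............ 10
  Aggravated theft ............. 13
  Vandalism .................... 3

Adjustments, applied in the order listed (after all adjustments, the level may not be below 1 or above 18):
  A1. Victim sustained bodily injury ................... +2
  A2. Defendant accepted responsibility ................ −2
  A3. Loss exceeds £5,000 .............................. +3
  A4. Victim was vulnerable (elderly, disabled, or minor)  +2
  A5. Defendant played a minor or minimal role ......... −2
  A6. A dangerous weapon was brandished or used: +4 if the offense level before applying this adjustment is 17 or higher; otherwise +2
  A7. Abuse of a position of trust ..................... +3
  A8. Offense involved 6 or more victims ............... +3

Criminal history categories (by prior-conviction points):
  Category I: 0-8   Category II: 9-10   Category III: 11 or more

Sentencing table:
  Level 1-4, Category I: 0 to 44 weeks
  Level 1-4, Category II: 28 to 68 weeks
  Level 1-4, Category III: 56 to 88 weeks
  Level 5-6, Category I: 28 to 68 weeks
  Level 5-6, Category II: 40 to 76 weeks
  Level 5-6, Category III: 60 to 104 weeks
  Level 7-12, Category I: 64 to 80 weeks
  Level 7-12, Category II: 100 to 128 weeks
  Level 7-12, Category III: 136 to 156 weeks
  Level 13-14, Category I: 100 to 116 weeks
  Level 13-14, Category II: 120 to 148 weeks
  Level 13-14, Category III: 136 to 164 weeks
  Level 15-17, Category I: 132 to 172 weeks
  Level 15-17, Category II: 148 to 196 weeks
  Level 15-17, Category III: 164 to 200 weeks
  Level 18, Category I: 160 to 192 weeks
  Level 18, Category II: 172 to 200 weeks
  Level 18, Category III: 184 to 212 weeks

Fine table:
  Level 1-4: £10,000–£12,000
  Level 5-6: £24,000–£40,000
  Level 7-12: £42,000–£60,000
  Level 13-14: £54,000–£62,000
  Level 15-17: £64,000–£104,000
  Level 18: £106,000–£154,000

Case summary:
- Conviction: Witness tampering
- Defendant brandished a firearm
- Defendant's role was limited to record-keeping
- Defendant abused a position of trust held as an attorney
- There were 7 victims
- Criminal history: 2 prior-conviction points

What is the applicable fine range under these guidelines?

£64,000–£104,000

Base offense level for witness tampering: 10.
A2 does not apply.
A5 applies: 10 − 2 = 8.
A6 applies (level before this adjustment is 8 < 17, so +2): 8 + 2 = 10.
A7 applies: 10 + 3 = 13.
A8 applies: 13 + 3 = 16.
Final offense level: 16.
Level 16 falls in the 15-17 band.
Fine table: Level 15-17 → £64,000–£104,000.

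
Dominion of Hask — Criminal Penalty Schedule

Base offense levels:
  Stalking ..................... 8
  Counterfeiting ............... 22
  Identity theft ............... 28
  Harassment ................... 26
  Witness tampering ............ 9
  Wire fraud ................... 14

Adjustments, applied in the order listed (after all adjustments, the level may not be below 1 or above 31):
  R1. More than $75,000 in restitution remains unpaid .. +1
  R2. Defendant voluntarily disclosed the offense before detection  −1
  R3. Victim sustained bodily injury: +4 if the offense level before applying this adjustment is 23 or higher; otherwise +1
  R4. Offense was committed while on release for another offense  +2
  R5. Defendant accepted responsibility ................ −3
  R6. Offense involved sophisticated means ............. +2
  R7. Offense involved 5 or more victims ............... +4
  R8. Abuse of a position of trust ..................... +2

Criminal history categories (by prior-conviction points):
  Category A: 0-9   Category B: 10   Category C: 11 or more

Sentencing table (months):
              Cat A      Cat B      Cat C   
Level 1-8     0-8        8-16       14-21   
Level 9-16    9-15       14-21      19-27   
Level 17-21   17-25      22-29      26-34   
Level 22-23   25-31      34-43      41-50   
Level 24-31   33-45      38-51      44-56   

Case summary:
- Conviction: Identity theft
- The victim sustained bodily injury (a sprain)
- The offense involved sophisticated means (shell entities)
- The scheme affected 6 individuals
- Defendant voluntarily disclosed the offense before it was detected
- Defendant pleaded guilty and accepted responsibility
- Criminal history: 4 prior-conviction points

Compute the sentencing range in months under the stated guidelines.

33-45 months

Base offense level for identity theft: 28.
R1 does not apply.
R2 applies: 28 − 1 = 27.
R3 applies (level before this adjustment is 27 ≥ 23, so +4): 27 + 4 = 31.
R5 applies: 31 − 3 = 28.
R6 applies: 28 + 2 = 30.
R7 applies: 30 + 4 = 34.
Level 34 exceeds the maximum of 31; capped at 31.
Final offense level: 31.
Criminal history: 4 prior points → Category A (0-9).
Level 31 falls in the 24-31 band.
Grid: Level 24-31 × Category A = 33-45 months.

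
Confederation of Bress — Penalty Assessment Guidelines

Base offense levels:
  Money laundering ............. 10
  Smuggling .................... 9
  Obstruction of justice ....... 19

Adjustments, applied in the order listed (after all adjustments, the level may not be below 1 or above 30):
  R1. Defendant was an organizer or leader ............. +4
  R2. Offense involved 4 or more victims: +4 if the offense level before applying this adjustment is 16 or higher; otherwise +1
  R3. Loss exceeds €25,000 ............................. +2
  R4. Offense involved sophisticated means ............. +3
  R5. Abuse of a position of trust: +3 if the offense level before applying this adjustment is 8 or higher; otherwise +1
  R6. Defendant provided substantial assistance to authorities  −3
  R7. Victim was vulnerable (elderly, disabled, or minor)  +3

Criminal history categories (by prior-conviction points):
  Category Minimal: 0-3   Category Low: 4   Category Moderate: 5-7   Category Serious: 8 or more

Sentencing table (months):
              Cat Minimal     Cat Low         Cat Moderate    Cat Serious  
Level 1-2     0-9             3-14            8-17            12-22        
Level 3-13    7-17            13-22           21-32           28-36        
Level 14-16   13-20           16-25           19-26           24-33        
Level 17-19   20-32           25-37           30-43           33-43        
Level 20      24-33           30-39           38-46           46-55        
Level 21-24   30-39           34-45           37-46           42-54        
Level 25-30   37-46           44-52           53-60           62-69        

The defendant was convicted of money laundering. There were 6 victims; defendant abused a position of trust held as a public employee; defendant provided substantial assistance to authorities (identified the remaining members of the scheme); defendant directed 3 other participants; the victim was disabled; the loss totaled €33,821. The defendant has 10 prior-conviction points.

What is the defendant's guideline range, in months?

Base offense level for money laundering: 10.
R1 applies: 10 + 4 = 14.
R2 applies (level before this adjustment is 14 < 16, so +1): 14 + 1 = 15.
R3 applies: 15 + 2 = 17.
R5 applies (level before this adjustment is 17 ≥ 8, so +3): 17 + 3 = 20.
R6 applies: 20 − 3 = 17.
R7 applies: 17 + 3 = 20.
Final offense level: 20.
Criminal history: 10 prior points → Category Serious (8+).
Level 20 falls in the 20 band.
Grid: Level 20 × Category Serious = 46-55 months.

46-55 months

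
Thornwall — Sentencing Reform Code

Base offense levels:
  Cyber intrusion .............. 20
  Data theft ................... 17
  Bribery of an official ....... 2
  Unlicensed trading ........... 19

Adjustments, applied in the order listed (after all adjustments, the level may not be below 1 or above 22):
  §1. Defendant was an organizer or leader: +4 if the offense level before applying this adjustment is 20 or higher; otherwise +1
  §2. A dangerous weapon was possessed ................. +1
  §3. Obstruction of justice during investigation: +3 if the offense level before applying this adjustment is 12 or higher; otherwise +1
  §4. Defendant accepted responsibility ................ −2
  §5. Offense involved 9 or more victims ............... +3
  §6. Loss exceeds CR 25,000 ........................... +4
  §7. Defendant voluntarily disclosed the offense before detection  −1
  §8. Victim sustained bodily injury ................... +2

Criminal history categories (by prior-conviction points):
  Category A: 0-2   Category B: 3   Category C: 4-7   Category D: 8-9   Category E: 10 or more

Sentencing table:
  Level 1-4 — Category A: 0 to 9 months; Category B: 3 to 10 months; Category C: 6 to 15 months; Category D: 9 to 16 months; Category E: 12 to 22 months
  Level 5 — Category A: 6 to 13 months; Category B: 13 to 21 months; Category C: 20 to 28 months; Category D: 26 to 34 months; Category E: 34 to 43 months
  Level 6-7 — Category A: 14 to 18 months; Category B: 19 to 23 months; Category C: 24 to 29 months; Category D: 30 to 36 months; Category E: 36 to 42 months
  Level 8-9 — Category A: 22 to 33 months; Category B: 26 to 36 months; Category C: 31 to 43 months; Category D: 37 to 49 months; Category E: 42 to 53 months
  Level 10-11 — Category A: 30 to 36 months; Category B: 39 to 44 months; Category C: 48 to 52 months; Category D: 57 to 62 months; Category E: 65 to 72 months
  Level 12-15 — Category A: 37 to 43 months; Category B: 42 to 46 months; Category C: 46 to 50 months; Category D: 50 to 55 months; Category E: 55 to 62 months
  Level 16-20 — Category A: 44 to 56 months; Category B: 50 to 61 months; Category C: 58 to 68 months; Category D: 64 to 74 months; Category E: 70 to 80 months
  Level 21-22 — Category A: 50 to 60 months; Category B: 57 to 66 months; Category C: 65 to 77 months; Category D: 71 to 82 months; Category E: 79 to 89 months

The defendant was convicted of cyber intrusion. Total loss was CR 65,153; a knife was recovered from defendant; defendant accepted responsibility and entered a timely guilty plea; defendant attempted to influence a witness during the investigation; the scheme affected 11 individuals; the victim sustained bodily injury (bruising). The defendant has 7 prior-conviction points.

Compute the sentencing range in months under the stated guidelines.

65-77 months

Base offense level for cyber intrusion: 20.
§2 applies: 20 + 1 = 21.
§3 applies (level before this adjustment is 21 ≥ 12, so +3): 21 + 3 = 24.
§4 applies: 24 − 2 = 22.
§5 applies: 22 + 3 = 25.
§6 applies: 25 + 4 = 29.
§7 does not apply.
§8 applies: 29 + 2 = 31.
Level 31 exceeds the maximum of 22; capped at 22.
Final offense level: 22.
Criminal history: 7 prior points → Category C (4-7).
Level 22 falls in the 21-22 band.
Grid: Level 21-22 × Category C = 65-77 months.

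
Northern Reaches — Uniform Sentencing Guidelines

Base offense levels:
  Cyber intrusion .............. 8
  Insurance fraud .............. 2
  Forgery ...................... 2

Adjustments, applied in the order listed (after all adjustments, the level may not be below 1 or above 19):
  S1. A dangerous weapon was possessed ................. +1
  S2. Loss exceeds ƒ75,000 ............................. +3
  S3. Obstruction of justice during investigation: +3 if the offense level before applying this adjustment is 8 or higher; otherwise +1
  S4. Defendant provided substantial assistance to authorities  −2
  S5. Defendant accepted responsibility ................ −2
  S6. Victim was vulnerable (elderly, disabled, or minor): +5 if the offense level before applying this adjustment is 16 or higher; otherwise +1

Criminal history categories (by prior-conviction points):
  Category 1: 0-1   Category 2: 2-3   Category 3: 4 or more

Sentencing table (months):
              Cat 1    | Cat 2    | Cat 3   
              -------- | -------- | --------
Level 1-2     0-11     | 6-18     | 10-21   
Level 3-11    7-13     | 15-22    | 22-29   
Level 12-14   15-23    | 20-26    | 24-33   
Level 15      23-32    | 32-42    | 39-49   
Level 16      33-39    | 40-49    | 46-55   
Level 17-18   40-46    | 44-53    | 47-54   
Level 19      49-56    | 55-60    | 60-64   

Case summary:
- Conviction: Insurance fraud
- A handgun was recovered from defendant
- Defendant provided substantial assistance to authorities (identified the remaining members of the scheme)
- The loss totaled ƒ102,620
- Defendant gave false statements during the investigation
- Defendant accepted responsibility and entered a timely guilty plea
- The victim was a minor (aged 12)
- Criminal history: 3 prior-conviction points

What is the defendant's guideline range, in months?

15-22 months

Base offense level for insurance fraud: 2.
S1 applies: 2 + 1 = 3.
S2 applies: 3 + 3 = 6.
S3 applies (level before this adjustment is 6 < 8, so +1): 6 + 1 = 7.
S4 applies: 7 − 2 = 5.
S5 applies: 5 − 2 = 3.
S6 applies (level before this adjustment is 3 < 16, so +1): 3 + 1 = 4.
Final offense level: 4.
Criminal history: 3 prior points → Category 2 (2-3).
Level 4 falls in the 3-11 band.
Grid: Level 3-11 × Category 2 = 15-22 months.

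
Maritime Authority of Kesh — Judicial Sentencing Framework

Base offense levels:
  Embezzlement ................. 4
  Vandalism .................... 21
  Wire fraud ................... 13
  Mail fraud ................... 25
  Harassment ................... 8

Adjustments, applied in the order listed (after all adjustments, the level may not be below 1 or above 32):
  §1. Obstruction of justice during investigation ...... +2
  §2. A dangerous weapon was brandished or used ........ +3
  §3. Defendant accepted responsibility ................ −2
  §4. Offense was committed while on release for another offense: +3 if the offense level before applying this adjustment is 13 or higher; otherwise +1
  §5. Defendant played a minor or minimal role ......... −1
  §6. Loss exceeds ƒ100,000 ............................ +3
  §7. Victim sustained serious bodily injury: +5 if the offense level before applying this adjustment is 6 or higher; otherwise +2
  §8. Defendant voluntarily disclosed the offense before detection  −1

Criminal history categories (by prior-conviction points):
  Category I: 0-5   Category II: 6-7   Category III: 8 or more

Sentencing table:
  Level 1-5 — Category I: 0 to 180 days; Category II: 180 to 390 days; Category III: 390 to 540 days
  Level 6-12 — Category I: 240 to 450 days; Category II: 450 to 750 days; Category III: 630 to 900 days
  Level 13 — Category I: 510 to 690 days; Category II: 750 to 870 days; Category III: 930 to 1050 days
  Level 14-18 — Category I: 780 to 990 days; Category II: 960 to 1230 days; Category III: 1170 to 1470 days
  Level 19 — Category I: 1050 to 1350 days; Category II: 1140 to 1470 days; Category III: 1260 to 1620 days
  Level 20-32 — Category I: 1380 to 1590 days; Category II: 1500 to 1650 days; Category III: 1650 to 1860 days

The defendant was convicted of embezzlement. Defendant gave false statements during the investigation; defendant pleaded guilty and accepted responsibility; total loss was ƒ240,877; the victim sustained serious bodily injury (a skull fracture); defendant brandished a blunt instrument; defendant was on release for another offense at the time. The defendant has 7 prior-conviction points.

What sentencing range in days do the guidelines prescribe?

Base offense level for embezzlement: 4.
§1 applies: 4 + 2 = 6.
§2 applies: 6 + 3 = 9.
§3 applies: 9 − 2 = 7.
§4 applies (level before this adjustment is 7 < 13, so +1): 7 + 1 = 8.
§5 does not apply.
§6 applies: 8 + 3 = 11.
§7 applies (level before this adjustment is 11 ≥ 6, so +5): 11 + 5 = 16.
§8 does not apply.
Final offense level: 16.
Criminal history: 7 prior points → Category II (6-7).
Level 16 falls in the 14-18 band.
Grid: Level 14-18 × Category II = 960-1230 days.

960-1230 days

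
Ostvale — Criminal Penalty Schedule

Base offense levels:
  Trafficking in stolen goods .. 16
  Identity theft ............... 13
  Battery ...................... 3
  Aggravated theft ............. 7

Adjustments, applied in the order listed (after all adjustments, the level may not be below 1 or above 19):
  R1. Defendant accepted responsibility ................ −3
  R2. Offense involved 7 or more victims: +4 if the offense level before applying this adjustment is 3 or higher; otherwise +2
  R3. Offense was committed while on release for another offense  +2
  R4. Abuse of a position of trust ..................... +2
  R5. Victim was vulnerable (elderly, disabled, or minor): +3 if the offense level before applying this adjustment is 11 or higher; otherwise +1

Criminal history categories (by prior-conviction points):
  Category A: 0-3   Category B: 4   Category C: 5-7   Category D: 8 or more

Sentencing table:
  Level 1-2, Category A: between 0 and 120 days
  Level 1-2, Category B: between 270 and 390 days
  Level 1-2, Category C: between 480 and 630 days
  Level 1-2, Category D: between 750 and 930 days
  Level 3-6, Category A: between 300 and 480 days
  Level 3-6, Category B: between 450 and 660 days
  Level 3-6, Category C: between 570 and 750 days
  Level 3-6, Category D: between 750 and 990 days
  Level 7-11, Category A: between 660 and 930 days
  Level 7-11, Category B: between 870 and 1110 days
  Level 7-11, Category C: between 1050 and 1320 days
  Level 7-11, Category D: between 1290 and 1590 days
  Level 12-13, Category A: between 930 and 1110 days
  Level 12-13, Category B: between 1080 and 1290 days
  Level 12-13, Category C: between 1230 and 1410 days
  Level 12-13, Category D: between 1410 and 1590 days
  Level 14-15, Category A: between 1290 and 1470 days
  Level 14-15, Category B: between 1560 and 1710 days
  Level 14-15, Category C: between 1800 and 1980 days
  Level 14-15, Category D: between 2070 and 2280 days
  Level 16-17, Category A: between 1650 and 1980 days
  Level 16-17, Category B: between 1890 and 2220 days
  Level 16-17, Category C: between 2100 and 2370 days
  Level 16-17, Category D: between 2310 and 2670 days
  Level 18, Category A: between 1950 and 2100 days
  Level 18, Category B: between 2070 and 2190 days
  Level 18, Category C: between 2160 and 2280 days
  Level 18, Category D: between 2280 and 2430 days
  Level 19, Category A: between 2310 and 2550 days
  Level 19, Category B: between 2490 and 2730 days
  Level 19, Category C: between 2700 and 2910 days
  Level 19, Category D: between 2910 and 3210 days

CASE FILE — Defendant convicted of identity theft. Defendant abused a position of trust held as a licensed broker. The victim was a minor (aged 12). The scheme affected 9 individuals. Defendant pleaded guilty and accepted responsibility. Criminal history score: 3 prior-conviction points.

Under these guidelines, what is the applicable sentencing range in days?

2310-2550 days

Base offense level for identity theft: 13.
R1 applies: 13 − 3 = 10.
R2 applies (level before this adjustment is 10 ≥ 3, so +4): 10 + 4 = 14.
R3 does not apply.
R4 applies: 14 + 2 = 16.
R5 applies (level before this adjustment is 16 ≥ 11, so +3): 16 + 3 = 19.
Final offense level: 19.
Criminal history: 3 prior points → Category A (0-3).
Level 19 falls in the 19 band.
Grid: Level 19 × Category A = 2310-2550 days.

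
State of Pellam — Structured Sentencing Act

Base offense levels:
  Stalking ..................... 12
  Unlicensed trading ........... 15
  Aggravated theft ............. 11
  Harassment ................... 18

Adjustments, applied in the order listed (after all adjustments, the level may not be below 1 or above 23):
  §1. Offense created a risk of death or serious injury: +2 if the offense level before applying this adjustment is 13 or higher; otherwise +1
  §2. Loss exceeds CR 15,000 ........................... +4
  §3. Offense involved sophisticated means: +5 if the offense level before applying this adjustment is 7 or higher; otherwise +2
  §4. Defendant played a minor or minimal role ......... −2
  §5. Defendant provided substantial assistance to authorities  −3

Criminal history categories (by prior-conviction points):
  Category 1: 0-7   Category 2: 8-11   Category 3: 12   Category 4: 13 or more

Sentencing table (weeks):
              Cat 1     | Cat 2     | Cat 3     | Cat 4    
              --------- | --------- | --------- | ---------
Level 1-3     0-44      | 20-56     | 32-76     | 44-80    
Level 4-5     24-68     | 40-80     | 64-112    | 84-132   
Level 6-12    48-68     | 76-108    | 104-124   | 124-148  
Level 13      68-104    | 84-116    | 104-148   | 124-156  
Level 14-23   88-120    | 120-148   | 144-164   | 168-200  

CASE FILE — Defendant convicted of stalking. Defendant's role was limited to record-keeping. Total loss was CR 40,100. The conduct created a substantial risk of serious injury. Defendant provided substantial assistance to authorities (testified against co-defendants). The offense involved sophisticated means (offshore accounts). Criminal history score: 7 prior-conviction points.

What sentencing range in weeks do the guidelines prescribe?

Base offense level for stalking: 12.
§1 applies (level before this adjustment is 12 < 13, so +1): 12 + 1 = 13.
§2 applies: 13 + 4 = 17.
§3 applies (level before this adjustment is 17 ≥ 7, so +5): 17 + 5 = 22.
§4 applies: 22 − 2 = 20.
§5 applies: 20 − 3 = 17.
Final offense level: 17.
Criminal history: 7 prior points → Category 1 (0-7).
Level 17 falls in the 14-23 band.
Grid: Level 14-23 × Category 1 = 88-120 weeks.

88-120 weeks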